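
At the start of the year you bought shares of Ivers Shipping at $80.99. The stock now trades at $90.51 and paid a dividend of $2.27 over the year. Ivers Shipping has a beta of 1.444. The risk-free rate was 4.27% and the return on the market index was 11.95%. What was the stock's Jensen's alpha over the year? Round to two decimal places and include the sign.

-0.80%

Realised HPR = (P1 + D1 − P0) / P0 = (90.51 + 2.27 − 80.99) / 80.99 = 11.79 / 80.99 = 14.5574%
MRP = 11.95% − 4.27% = 7.68%
CAPM required = R_f + β·MRP = 4.27% + 1.444 × 7.68% = 15.35992%
α = realised − required = 14.5574% − 15.35992% = -0.80%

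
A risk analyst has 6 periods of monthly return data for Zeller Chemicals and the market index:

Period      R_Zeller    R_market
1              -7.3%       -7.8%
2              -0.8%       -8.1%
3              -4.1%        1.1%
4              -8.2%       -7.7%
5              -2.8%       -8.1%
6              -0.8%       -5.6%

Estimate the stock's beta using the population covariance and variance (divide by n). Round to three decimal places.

Mean R_i = (-7.3 − 0.8 − 4.1 − 8.2 − 2.8 − 0.8) / 6 = -4.0000%
Mean R_m = (-7.8 − 8.1 + 1.1 − 7.7 − 8.1 − 5.6) / 6 = -6.0333%
Σ(R_i − R̄_i)(R_m − R̄_m) = 4.4100  ⇒  Cov = 4.4100 / 6 = 0.7350
Σ(R_m − R̄_m)² = 65.5133  ⇒  Var(R_m) = 65.5133 / 6 = 10.9189
β = Cov / Var(R_m) = 0.7350 / 10.9189 = 0.0673

0.067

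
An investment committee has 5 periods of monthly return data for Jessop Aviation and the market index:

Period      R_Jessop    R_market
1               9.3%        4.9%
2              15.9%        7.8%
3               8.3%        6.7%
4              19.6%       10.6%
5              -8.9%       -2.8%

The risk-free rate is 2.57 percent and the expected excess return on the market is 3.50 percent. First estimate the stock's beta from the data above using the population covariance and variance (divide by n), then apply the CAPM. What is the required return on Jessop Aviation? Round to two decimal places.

10.03%

Mean R_i = (9.3 + 15.9 + 8.3 + 19.6 − 8.9) / 5 = 8.8400%
Mean R_m = (4.9 + 7.8 + 6.7 + 10.6 − 2.8) / 5 = 5.4400%
Σ(R_i − R̄_i)(R_m − R̄_m) = 217.4320  ⇒  Cov = 217.4320 / 5 = 43.4864
Σ(R_m − R̄_m)² = 101.9720  ⇒  Var(R_m) = 101.9720 / 5 = 20.3944
β = Cov / Var(R_m) = 43.4864 / 20.3944 = 2.1323
E(R) = R_f + β × MRP = 2.57% + 2.1323 × 3.50% = 10.03%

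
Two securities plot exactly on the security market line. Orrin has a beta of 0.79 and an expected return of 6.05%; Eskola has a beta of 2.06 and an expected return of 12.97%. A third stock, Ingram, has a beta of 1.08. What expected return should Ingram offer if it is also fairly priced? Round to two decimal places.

7.63%

MRP (SML slope) = (12.97% − 6.05%) / (2.06 − 0.79) = 6.92% / 1.27 = 5.4488%
R_f (intercept) = 6.05% − 0.79 × 5.4488% = 1.7454%
E(R_Ingram) = R_f + β × MRP = 1.7454% + 1.08 × 5.4488% = 7.63%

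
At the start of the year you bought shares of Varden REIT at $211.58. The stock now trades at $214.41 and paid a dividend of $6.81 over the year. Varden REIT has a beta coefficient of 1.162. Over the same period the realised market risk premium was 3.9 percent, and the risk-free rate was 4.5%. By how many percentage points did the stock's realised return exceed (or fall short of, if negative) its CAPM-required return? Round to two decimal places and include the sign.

Realised HPR = (P1 + D1 − P0) / P0 = (214.41 + 6.81 − 211.58) / 211.58 = 9.64 / 211.58 = 4.5562%
CAPM required = R_f + β·MRP = 4.5% + 1.162 × 3.9% = 9.0318%
α = realised − required = 4.5562% − 9.0318% = -4.48%

-4.48%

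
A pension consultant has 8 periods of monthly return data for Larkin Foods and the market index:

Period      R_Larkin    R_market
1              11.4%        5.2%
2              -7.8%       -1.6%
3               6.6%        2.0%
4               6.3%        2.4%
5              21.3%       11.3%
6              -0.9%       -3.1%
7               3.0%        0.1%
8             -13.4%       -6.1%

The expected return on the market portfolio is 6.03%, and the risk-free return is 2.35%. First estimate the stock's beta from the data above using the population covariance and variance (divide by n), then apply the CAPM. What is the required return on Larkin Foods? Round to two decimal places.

Mean R_i = (11.4 − 7.8 + 6.6 + 6.3 + 21.3 − 0.9 + 3.0 − 13.4) / 8 = 3.3125%
Mean R_m = (5.2 − 1.6 + 2.0 + 2.4 + 11.3 − 3.1 + 0.1 − 6.1) / 8 = 1.2750%
Σ(R_i − R̄_i)(R_m − R̄_m) = 391.8125  ⇒  Cov = 391.8125 / 8 = 48.9766
Σ(R_m − R̄_m)² = 200.8750  ⇒  Var(R_m) = 200.8750 / 8 = 25.1094
β = Cov / Var(R_m) = 48.9766 / 25.1094 = 1.9505
MRP = 6.03% − 2.35% = 3.68%
E(R) = R_f + β × MRP = 2.35% + 1.9505 × 3.68% = 9.53%

9.53%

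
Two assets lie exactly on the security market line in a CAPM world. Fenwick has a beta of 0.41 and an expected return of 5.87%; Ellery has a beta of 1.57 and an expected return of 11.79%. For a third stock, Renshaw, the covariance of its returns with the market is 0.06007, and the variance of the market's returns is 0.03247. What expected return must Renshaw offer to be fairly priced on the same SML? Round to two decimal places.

MRP = (11.79% − 5.87%) / (1.57 − 0.41) = 5.1034%
R_f = 5.87% − 0.41 × 5.1034% = 3.7776%
β_Renshaw = Cov / Var(R_m) = 0.06007 / 0.03247 = 1.8500
E(R_Renshaw) = R_f + β × MRP = 3.7776% + 1.8500 × 5.1034% = 13.22%

13.22%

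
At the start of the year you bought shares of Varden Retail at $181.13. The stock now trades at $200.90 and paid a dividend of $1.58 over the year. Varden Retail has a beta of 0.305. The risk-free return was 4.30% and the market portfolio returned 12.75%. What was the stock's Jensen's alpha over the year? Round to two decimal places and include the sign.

+4.91%

Realised HPR = (P1 + D1 − P0) / P0 = (200.90 + 1.58 − 181.13) / 181.13 = 21.35 / 181.13 = 11.7871%
MRP = 12.75% − 4.30% = 8.45%
CAPM required = R_f + β·MRP = 4.30% + 0.305 × 8.45% = 6.87725%
α = realised − required = 11.7871% − 6.87725% = +4.91%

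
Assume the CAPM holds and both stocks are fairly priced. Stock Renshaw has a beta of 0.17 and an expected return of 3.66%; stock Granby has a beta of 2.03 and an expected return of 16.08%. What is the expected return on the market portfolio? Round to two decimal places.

9.20%

Both satisfy E(R) = R_f + β·MRP, so the slope of the SML is
MRP = (16.08% − 3.66%) / (2.03 − 0.17) = 12.42% / 1.86 = 6.6774%
R_f = E(R_Renshaw) − β_Renshaw·MRP = 3.66% − 0.17 × 6.6774% = 2.5248%
E(R_m) = R_f + MRP = 2.5248% + 6.6774% = 9.20%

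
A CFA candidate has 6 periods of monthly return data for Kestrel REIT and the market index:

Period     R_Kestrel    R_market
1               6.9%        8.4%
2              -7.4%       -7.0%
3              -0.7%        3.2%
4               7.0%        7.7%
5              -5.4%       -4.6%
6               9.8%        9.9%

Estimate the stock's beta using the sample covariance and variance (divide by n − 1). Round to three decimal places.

Mean R_i = (6.9 − 7.4 − 0.7 + 7.0 − 5.4 + 9.8) / 6 = 1.7000%
Mean R_m = (8.4 − 7.0 + 3.2 + 7.7 − 4.6 + 9.9) / 6 = 2.9333%
Σ(R_i − R̄_i)(R_m − R̄_m) = 253.3600  ⇒  Cov = 253.3600 / 5 = 50.6720
Σ(R_m − R̄_m)² = 256.6333  ⇒  Var(R_m) = 256.6333 / 5 = 51.3267
β = Cov / Var(R_m) = 50.6720 / 51.3267 = 0.9872

0.987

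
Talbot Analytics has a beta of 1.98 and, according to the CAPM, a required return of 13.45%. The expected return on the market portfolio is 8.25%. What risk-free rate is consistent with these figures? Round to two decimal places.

2.94%

E(R) = R_f + β(E(R_m) − R_f) = R_f(1 − β) + β·E(R_m)
13.45% = R_f × (1 − 1.98) + 1.98 × 8.25%
13.45% = R_f × -0.98 + 16.3350%
R_f = (13.45% − 16.3350%) / -0.98 = 2.94%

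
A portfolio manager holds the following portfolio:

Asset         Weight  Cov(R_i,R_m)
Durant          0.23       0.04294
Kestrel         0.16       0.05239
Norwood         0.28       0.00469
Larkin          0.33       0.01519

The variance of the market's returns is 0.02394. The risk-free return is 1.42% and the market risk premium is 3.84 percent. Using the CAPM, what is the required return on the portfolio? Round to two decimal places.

β_Durant = 0.04294 / 0.02394 = 1.7937
β_Kestrel = 0.05239 / 0.02394 = 2.1884
β_Norwood = 0.00469 / 0.02394 = 0.1959
β_Larkin = 0.01519 / 0.02394 = 0.6345
β_P = Σ w_i β_i = 0.23×1.7937 + 0.16×2.1884 + 0.28×0.1959 + 0.33×0.6345 = 1.0269
E(R_P) = R_f + β_P × MRP = 1.42% + 1.0269 × 3.84% = 5.36%

5.36%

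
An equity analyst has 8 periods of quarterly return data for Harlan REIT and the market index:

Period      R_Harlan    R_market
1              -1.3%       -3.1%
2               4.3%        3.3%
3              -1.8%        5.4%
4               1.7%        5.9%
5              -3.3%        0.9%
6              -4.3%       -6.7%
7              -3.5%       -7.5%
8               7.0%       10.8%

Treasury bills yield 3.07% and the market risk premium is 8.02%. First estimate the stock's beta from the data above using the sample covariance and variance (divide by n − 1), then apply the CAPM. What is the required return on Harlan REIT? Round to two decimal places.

7.11%

Mean R_i = (-1.3 + 4.3 − 1.8 + 1.7 − 3.3 − 4.3 − 3.5 + 7.0) / 8 = -0.1500%
Mean R_m = (-3.1 + 3.3 + 5.4 + 5.9 + 0.9 − 6.7 − 7.5 + 10.8) / 8 = 1.1250%
Σ(R_i − R̄_i)(R_m − R̄_m) = 147.5700  ⇒  Cov = 147.5700 / 7 = 21.0814
Σ(R_m − R̄_m)² = 292.9350  ⇒  Var(R_m) = 292.9350 / 7 = 41.8479
β = Cov / Var(R_m) = 21.0814 / 41.8479 = 0.5038
E(R) = R_f + β × MRP = 3.07% + 0.5038 × 8.02% = 7.11%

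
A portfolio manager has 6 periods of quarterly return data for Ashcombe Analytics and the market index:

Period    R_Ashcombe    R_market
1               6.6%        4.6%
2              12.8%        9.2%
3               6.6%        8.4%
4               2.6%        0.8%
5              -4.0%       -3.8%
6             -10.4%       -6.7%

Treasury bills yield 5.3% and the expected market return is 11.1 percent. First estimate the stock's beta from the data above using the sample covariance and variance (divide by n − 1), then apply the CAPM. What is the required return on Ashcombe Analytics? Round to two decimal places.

12.50%

Mean R_i = (6.6 + 12.8 + 6.6 + 2.6 − 4.0 − 10.4) / 6 = 2.3667%
Mean R_m = (4.6 + 9.2 + 8.4 + 0.8 − 3.8 − 6.7) / 6 = 2.0833%
Σ(R_i − R̄_i)(R_m − R̄_m) = 260.9367  ⇒  Cov = 260.9367 / 5 = 52.1873
Σ(R_m − R̄_m)² = 210.2883  ⇒  Var(R_m) = 210.2883 / 5 = 42.0577
β = Cov / Var(R_m) = 52.1873 / 42.0577 = 1.2409
MRP = 11.1% − 5.3% = 5.80%
E(R) = R_f + β × MRP = 5.3% + 1.2409 × 5.8% = 12.50%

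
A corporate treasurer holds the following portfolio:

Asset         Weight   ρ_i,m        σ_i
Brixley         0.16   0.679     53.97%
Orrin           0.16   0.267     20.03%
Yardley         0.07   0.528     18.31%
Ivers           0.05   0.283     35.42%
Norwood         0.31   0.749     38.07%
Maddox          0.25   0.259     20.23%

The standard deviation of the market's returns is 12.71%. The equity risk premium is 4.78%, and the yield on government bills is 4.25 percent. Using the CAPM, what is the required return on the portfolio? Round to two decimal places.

11.04%

β_Brixley = 0.679 × 53.97% / 12.71% = 2.8832
β_Orrin = 0.267 × 20.03% / 12.71% = 0.4208
β_Yardley = 0.528 × 18.31% / 12.71% = 0.7606
β_Ivers = 0.283 × 35.42% / 12.71% = 0.7887
β_Norwood = 0.749 × 38.07% / 12.71% = 2.2435
β_Maddox = 0.259 × 20.23% / 12.71% = 0.4122
β_P = Σ w_i β_i = 0.16×2.8832 + 0.16×0.4208 + 0.07×0.7606 + 0.05×0.7887 + 0.31×2.2435 + 0.25×0.4122 = 1.4199
E(R_P) = R_f + β_P × MRP = 4.25% + 1.4199 × 4.78% = 11.04%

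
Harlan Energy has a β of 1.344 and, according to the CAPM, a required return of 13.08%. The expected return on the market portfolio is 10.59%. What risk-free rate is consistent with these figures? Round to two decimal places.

3.35%

E(R) = R_f + β(E(R_m) − R_f) = R_f(1 − β) + β·E(R_m)
13.08% = R_f × (1 − 1.344) + 1.344 × 10.59%
13.08% = R_f × -0.344 + 14.23296%
R_f = (13.08% − 14.23296%) / -0.344 = 3.35%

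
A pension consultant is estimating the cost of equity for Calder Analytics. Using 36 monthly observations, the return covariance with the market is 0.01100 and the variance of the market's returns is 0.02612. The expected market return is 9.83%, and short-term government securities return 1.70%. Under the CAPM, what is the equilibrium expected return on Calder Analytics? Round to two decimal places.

β = Cov(R_i, R_m) / Var(R_m) = 0.01100 / 0.02612 = 0.4211
MRP = 9.83% − 1.70% = 8.13%
E(R) = R_f + β × MRP = 1.70% + 0.4211 × 8.13% = 5.12%

5.12%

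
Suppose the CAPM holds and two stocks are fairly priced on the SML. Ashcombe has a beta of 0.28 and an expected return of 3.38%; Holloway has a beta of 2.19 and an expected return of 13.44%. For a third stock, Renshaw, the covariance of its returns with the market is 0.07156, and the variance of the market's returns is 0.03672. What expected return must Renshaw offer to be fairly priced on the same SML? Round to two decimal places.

12.17%

MRP = (13.44% − 3.38%) / (2.19 − 0.28) = 5.2670%
R_f = 3.38% − 0.28 × 5.2670% = 1.9052%
β_Renshaw = Cov / Var(R_m) = 0.07156 / 0.03672 = 1.9488
E(R_Renshaw) = R_f + β × MRP = 1.9052% + 1.9488 × 5.2670% = 12.17%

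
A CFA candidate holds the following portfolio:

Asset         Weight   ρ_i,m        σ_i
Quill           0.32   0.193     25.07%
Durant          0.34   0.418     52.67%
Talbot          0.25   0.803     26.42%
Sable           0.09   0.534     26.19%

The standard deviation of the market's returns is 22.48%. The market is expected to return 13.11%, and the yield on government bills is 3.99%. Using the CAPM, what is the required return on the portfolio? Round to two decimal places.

10.32%

β_Quill = 0.193 × 25.07% / 22.48% = 0.2152
β_Durant = 0.418 × 52.67% / 22.48% = 0.9794
β_Talbot = 0.803 × 26.42% / 22.48% = 0.9437
β_Sable = 0.534 × 26.19% / 22.48% = 0.6221
β_P = Σ w_i β_i = 0.32×0.2152 + 0.34×0.9794 + 0.25×0.9437 + 0.09×0.6221 = 0.6938
MRP = 13.11% − 3.99% = 9.12%
E(R_P) = R_f + β_P × MRP = 3.99% + 0.6938 × 9.12% = 10.32%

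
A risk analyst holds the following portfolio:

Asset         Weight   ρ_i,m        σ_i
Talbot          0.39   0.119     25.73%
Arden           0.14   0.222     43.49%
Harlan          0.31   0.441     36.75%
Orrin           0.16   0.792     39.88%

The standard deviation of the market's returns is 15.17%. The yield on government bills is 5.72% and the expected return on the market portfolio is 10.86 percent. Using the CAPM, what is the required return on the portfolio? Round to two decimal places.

β_Talbot = 0.119 × 25.73% / 15.17% = 0.2018
β_Arden = 0.222 × 43.49% / 15.17% = 0.6364
β_Harlan = 0.441 × 36.75% / 15.17% = 1.0683
β_Orrin = 0.792 × 39.88% / 15.17% = 2.0821
β_P = Σ w_i β_i = 0.39×0.2018 + 0.14×0.6364 + 0.31×1.0683 + 0.16×2.0821 = 0.8321
MRP = 10.86% − 5.72% = 5.14%
E(R_P) = R_f + β_P × MRP = 5.72% + 0.8321 × 5.14% = 10.00%

10.00%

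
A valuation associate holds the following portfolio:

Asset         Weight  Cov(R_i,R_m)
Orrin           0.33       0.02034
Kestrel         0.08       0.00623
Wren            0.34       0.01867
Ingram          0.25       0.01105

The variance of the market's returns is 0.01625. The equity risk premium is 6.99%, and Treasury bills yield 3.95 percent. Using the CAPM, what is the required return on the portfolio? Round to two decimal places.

10.97%

β_Orrin = 0.02034 / 0.01625 = 1.2517
β_Kestrel = 0.00623 / 0.01625 = 0.3834
β_Wren = 0.01867 / 0.01625 = 1.1489
β_Ingram = 0.01105 / 0.01625 = 0.6800
β_P = Σ w_i β_i = 0.33×1.2517 + 0.08×0.3834 + 0.34×1.1489 + 0.25×0.6800 = 1.0044
E(R_P) = R_f + β_P × MRP = 3.95% + 1.0044 × 6.99% = 10.97%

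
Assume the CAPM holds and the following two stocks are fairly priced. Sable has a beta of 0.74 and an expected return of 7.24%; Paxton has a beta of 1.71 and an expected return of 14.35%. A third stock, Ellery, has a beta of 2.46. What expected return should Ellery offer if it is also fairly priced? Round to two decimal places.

MRP (SML slope) = (14.35% − 7.24%) / (1.71 − 0.74) = 7.11% / 0.97 = 7.3299%
R_f (intercept) = 7.24% − 0.74 × 7.3299% = 1.8159%
E(R_Ellery) = R_f + β × MRP = 1.8159% + 2.46 × 7.3299% = 19.85%

19.85%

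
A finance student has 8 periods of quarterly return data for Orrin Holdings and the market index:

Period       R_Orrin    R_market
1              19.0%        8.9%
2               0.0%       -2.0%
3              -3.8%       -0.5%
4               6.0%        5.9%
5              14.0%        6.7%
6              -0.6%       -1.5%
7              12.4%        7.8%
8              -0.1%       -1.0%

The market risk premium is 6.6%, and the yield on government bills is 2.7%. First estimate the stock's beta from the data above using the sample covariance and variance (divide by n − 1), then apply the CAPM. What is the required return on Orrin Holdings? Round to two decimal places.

13.69%

Mean R_i = (19.0 + 0.0 − 3.8 + 6.0 + 14.0 − 0.6 + 12.4 − 0.1) / 8 = 5.8625%
Mean R_m = (8.9 − 2.0 − 0.5 + 5.9 + 6.7 − 1.5 + 7.8 − 1.0) / 8 = 3.0375%
Σ(R_i − R̄_i)(R_m − R̄_m) = 255.4613  ⇒  Cov = 255.4613 / 7 = 36.4945
Σ(R_m − R̄_m)² = 153.4388  ⇒  Var(R_m) = 153.4388 / 7 = 21.9198
β = Cov / Var(R_m) = 36.4945 / 21.9198 = 1.6649
E(R) = R_f + β × MRP = 2.7% + 1.6649 × 6.6% = 13.69%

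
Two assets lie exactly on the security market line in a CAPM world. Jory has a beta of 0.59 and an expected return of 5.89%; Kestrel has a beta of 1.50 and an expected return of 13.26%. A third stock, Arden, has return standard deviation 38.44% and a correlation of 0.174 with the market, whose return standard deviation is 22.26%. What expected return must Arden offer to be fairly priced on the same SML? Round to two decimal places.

MRP = (13.26% − 5.89%) / (1.50 − 0.59) = 8.0989%
R_f = 5.89% − 0.59 × 8.0989% = 1.1116%
β_Arden = ρ·σ_i/σ_m = 0.174 × 38.44 / 22.26 = 0.3005
E(R_Arden) = R_f + β × MRP = 1.1116% + 0.3005 × 8.0989% = 3.55%

3.55%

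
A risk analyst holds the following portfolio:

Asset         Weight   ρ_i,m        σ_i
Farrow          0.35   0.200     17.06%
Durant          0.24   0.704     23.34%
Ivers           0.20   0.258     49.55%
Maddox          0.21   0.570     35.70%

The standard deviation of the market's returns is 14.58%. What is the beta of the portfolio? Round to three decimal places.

0.821

β_Farrow = 0.200 × 17.06% / 14.58% = 0.2340
β_Durant = 0.704 × 23.34% / 14.58% = 1.1270
β_Ivers = 0.258 × 49.55% / 14.58% = 0.8768
β_Maddox = 0.570 × 35.70% / 14.58% = 1.3957
β_P = Σ w_i β_i = 0.35×0.2340 + 0.24×1.1270 + 0.20×0.8768 + 0.21×1.3957 = 0.8208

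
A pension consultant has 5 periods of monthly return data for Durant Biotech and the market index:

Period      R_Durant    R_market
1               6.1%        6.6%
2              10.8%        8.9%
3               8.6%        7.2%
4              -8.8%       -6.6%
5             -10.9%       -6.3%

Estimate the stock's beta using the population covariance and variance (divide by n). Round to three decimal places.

1.314

Mean R_i = (6.1 + 10.8 + 8.6 − 8.8 − 10.9) / 5 = 1.1600%
Mean R_m = (6.6 + 8.9 + 7.2 − 6.6 − 6.3) / 5 = 1.9600%
Σ(R_i − R̄_i)(R_m − R̄_m) = 313.6820  ⇒  Cov = 313.6820 / 5 = 62.7364
Σ(R_m − R̄_m)² = 238.6520  ⇒  Var(R_m) = 238.6520 / 5 = 47.7304
β = Cov / Var(R_m) = 62.7364 / 47.7304 = 1.3144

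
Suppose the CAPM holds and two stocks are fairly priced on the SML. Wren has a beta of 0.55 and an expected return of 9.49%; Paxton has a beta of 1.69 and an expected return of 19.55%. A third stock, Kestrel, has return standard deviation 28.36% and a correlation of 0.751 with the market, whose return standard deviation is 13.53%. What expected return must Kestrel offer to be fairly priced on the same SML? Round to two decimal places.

18.53%

MRP = (19.55% − 9.49%) / (1.69 − 0.55) = 8.8246%
R_f = 9.49% − 0.55 × 8.8246% = 4.6365%
β_Kestrel = ρ·σ_i/σ_m = 0.751 × 28.36 / 13.53 = 1.5742
E(R_Kestrel) = R_f + β × MRP = 4.6365% + 1.5742 × 8.8246% = 18.53%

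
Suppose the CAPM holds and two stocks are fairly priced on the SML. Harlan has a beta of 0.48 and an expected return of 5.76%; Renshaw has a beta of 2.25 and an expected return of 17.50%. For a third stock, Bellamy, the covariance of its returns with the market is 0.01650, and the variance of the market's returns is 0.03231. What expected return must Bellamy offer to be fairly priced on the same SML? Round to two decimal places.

MRP = (17.50% − 5.76%) / (2.25 − 0.48) = 6.6328%
R_f = 5.76% − 0.48 × 6.6328% = 2.5763%
β_Bellamy = Cov / Var(R_m) = 0.01650 / 0.03231 = 0.5107
E(R_Bellamy) = R_f + β × MRP = 2.5763% + 0.5107 × 6.6328% = 5.96%

5.96%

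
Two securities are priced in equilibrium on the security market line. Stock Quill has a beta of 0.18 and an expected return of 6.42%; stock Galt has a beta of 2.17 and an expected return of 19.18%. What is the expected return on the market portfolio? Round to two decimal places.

Both satisfy E(R) = R_f + β·MRP, so the slope of the SML is
MRP = (19.18% − 6.42%) / (2.17 − 0.18) = 12.76% / 1.99 = 6.4121%
R_f = E(R_Quill) − β_Quill·MRP = 6.42% − 0.18 × 6.4121% = 5.2658%
E(R_m) = R_f + MRP = 5.2658% + 6.4121% = 11.68%

11.68%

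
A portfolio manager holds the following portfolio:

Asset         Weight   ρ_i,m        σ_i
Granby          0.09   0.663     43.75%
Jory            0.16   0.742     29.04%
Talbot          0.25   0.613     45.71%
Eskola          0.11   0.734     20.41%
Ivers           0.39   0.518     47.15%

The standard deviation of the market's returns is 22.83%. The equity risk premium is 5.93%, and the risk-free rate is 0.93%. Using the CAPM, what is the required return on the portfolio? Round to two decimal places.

β_Granby = 0.663 × 43.75% / 22.83% = 1.2705
β_Jory = 0.742 × 29.04% / 22.83% = 0.9438
β_Talbot = 0.613 × 45.71% / 22.83% = 1.2273
β_Eskola = 0.734 × 20.41% / 22.83% = 0.6562
β_Ivers = 0.518 × 47.15% / 22.83% = 1.0698
β_P = Σ w_i β_i = 0.09×1.2705 + 0.16×0.9438 + 0.25×1.2273 + 0.11×0.6562 + 0.39×1.0698 = 1.0616
E(R_P) = R_f + β_P × MRP = 0.93% + 1.0616 × 5.93% = 7.23%

7.23%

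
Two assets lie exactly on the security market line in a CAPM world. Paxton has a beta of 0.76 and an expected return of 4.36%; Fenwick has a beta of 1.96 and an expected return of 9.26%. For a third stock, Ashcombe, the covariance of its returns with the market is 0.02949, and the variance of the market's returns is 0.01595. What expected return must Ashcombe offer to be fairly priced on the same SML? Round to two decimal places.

MRP = (9.26% − 4.36%) / (1.96 − 0.76) = 4.0833%
R_f = 4.36% − 0.76 × 4.0833% = 1.2567%
β_Ashcombe = Cov / Var(R_m) = 0.02949 / 0.01595 = 1.8489
E(R_Ashcombe) = R_f + β × MRP = 1.2567% + 1.8489 × 4.0833% = 8.81%

8.81%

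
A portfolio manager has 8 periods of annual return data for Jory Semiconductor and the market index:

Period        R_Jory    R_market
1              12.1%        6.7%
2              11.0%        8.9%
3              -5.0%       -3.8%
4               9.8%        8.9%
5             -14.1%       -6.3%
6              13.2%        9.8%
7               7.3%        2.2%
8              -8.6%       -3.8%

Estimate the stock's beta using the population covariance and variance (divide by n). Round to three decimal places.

1.552

Mean R_i = (12.1 + 11.0 − 5.0 + 9.8 − 14.1 + 13.2 + 7.3 − 8.6) / 8 = 3.2125%
Mean R_m = (6.7 + 8.9 − 3.8 + 8.9 − 6.3 + 9.8 + 2.2 − 3.8) / 8 = 2.8250%
Σ(R_i − R̄_i)(R_m − R̄_m) = 479.5175  ⇒  Cov = 479.5175 / 8 = 59.9397
Σ(R_m − R̄_m)² = 308.9150  ⇒  Var(R_m) = 308.9150 / 8 = 38.6144
β = Cov / Var(R_m) = 59.9397 / 38.6144 = 1.5523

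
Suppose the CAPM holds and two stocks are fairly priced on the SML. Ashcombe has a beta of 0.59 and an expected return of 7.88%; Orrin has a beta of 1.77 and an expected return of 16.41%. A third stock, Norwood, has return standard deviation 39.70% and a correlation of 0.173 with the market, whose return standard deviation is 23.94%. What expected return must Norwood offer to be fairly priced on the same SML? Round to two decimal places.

MRP = (16.41% − 7.88%) / (1.77 − 0.59) = 7.2288%
R_f = 7.88% − 0.59 × 7.2288% = 3.6150%
β_Norwood = ρ·σ_i/σ_m = 0.173 × 39.70 / 23.94 = 0.2869
E(R_Norwood) = R_f + β × MRP = 3.6150% + 0.2869 × 7.2288% = 5.69%

5.69%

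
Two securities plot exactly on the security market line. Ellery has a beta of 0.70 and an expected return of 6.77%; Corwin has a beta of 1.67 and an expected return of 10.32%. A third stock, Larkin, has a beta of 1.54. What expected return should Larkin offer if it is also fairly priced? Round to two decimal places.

9.84%

MRP (SML slope) = (10.32% − 6.77%) / (1.67 − 0.70) = 3.55% / 0.97 = 3.6598%
R_f (intercept) = 6.77% − 0.70 × 3.6598% = 4.2081%
E(R_Larkin) = R_f + β × MRP = 4.2081% + 1.54 × 3.6598% = 9.84%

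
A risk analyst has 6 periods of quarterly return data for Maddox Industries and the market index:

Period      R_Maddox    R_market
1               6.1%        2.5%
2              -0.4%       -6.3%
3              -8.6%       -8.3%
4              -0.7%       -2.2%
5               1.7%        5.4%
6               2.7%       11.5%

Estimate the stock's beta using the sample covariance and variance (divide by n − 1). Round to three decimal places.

Mean R_i = (6.1 − 0.4 − 8.6 − 0.7 + 1.7 + 2.7) / 6 = 0.1333%
Mean R_m = (2.5 − 6.3 − 8.3 − 2.2 + 5.4 + 11.5) / 6 = 0.4333%
Σ(R_i − R̄_i)(R_m − R̄_m) = 130.5733  ⇒  Cov = 130.5733 / 5 = 26.1147
Σ(R_m − R̄_m)² = 279.9533  ⇒  Var(R_m) = 279.9533 / 5 = 55.9907
β = Cov / Var(R_m) = 26.1147 / 55.9907 = 0.4664

0.466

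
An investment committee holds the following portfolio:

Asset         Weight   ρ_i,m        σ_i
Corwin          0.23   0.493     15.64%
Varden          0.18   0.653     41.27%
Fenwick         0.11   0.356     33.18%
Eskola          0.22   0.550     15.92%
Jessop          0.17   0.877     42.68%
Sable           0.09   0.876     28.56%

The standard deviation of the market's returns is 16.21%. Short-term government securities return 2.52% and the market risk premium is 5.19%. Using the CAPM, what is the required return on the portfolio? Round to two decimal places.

β_Corwin = 0.493 × 15.64% / 16.21% = 0.4757
β_Varden = 0.653 × 41.27% / 16.21% = 1.6625
β_Fenwick = 0.356 × 33.18% / 16.21% = 0.7287
β_Eskola = 0.550 × 15.92% / 16.21% = 0.5402
β_Jessop = 0.877 × 42.68% / 16.21% = 2.3091
β_Sable = 0.876 × 28.56% / 16.21% = 1.5434
β_P = Σ w_i β_i = 0.23×0.4757 + 0.18×1.6625 + 0.11×0.7287 + 0.22×0.5402 + 0.17×2.3091 + 0.09×1.5434 = 1.1391
E(R_P) = R_f + β_P × MRP = 2.52% + 1.1391 × 5.19% = 8.43%

8.43%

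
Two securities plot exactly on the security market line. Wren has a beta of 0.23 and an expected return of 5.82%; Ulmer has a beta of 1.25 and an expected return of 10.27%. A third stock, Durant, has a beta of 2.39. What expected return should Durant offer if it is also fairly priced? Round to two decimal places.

MRP (SML slope) = (10.27% − 5.82%) / (1.25 − 0.23) = 4.45% / 1.02 = 4.3627%
R_f (intercept) = 5.82% − 0.23 × 4.3627% = 4.8166%
E(R_Durant) = R_f + β × MRP = 4.8166% + 2.39 × 4.3627% = 15.24%

15.24%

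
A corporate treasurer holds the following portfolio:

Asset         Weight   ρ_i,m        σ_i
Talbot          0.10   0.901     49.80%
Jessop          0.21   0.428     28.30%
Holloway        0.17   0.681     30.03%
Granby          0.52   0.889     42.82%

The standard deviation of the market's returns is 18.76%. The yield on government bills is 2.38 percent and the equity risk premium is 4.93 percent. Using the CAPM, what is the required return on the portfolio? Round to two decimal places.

β_Talbot = 0.901 × 49.80% / 18.76% = 2.3918
β_Jessop = 0.428 × 28.30% / 18.76% = 0.6457
β_Holloway = 0.681 × 30.03% / 18.76% = 1.0901
β_Granby = 0.889 × 42.82% / 18.76% = 2.0292
β_P = Σ w_i β_i = 0.10×2.3918 + 0.21×0.6457 + 0.17×1.0901 + 0.52×2.0292 = 1.6153
E(R_P) = R_f + β_P × MRP = 2.38% + 1.6153 × 4.93% = 10.34%

10.34%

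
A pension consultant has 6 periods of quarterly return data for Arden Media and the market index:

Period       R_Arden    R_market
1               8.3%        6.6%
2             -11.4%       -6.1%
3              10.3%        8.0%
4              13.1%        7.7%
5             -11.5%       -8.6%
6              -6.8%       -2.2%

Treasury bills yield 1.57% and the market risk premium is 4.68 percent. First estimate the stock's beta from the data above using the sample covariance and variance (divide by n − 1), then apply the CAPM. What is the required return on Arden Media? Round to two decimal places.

Mean R_i = (8.3 − 11.4 + 10.3 + 13.1 − 11.5 − 6.8) / 6 = 0.3333%
Mean R_m = (6.6 − 6.1 + 8.0 + 7.7 − 8.6 − 2.2) / 6 = 0.9000%
Σ(R_i − R̄_i)(R_m − R̄_m) = 419.6500  ⇒  Cov = 419.6500 / 5 = 83.9300
Σ(R_m − R̄_m)² = 278.0000  ⇒  Var(R_m) = 278.0000 / 5 = 55.6000
β = Cov / Var(R_m) = 83.9300 / 55.6000 = 1.5095
E(R) = R_f + β × MRP = 1.57% + 1.5095 × 4.68% = 8.63%

8.63%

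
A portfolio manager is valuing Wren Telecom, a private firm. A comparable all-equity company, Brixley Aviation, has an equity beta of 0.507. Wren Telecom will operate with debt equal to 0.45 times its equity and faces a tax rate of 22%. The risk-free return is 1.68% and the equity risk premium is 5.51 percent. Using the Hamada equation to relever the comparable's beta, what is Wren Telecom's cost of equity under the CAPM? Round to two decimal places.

5.45%

β_L = β_U × [1 + (1 − t)(D/E)] = 0.507 × [1 + (1 − 0.22) × 0.45]
    = 0.507 × [1 + 0.78 × 0.45] = 0.507 × 1.3510 = 0.6850
E(R) = R_f + β_L × MRP = 1.68% + 0.6850 × 5.51% = 5.45%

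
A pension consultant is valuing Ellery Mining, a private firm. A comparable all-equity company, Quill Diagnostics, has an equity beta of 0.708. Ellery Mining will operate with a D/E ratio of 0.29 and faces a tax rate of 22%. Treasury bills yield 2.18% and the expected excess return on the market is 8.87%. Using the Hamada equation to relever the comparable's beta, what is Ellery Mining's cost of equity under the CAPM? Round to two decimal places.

9.88%

β_L = β_U × [1 + (1 − t)(D/E)] = 0.708 × [1 + (1 − 0.22) × 0.29]
    = 0.708 × [1 + 0.78 × 0.29] = 0.708 × 1.2262 = 0.8681
E(R) = R_f + β_L × MRP = 2.18% + 0.8681 × 8.87% = 9.88%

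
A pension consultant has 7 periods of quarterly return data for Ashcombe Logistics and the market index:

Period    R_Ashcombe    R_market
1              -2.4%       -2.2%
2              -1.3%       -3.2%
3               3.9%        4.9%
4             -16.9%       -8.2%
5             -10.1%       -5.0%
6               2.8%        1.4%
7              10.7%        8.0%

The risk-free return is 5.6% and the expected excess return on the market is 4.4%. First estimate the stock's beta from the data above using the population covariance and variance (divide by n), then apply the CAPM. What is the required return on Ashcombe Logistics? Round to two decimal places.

12.36%

Mean R_i = (-2.4 − 1.3 + 3.9 − 16.9 − 10.1 + 2.8 + 10.7) / 7 = -1.9000%
Mean R_m = (-2.2 − 3.2 + 4.9 − 8.2 − 5.0 + 1.4 + 8.0) / 7 = -0.6143%
Σ(R_i − R̄_i)(R_m − R̄_m) = 298.9800  ⇒  Cov = 298.9800 / 7 = 42.7114
Σ(R_m − R̄_m)² = 194.6486  ⇒  Var(R_m) = 194.6486 / 7 = 27.8069
β = Cov / Var(R_m) = 42.7114 / 27.8069 = 1.5360
E(R) = R_f + β × MRP = 5.6% + 1.5360 × 4.4% = 12.36%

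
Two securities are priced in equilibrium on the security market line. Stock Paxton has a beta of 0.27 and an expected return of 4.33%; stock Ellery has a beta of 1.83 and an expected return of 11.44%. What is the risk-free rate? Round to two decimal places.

Both satisfy E(R) = R_f + β·MRP, so the slope of the SML is
MRP = (11.44% − 4.33%) / (1.83 − 0.27) = 7.11% / 1.56 = 4.5577%
R_f = E(R_Paxton) − β_Paxton·MRP = 4.33% − 0.27 × 4.5577% = 3.0994%

3.10%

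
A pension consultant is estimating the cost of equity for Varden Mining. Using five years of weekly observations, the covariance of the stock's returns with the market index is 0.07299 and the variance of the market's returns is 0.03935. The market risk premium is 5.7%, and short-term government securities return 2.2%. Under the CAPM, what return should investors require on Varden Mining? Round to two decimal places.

12.77%

β = Cov(R_i, R_m) / Var(R_m) = 0.07299 / 0.03935 = 1.8549
E(R) = R_f + β × MRP = 2.2% + 1.8549 × 5.7% = 12.77%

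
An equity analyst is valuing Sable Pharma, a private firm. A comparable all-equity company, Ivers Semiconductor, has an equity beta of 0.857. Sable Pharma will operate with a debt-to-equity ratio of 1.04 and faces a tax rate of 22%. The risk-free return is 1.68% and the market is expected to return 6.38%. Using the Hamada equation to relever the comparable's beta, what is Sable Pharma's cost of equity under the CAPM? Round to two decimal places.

8.98%

β_L = β_U × [1 + (1 − t)(D/E)] = 0.857 × [1 + (1 − 0.22) × 1.04]
    = 0.857 × [1 + 0.78 × 1.04] = 0.857 × 1.8112 = 1.5522
MRP = 6.38% − 1.68% = 4.70%
E(R) = R_f + β_L × MRP = 1.68% + 1.5522 × 4.70% = 8.98%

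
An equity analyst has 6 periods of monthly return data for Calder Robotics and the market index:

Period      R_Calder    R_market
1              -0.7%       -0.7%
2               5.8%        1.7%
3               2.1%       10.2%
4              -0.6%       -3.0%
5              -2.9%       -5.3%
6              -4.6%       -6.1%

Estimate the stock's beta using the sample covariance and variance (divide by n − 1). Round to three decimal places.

Mean R_i = (-0.7 + 5.8 + 2.1 − 0.6 − 2.9 − 4.6) / 6 = -0.1500%
Mean R_m = (-0.7 + 1.7 + 10.2 − 3.0 − 5.3 − 6.1) / 6 = -0.5333%
Σ(R_i − R̄_i)(R_m − R̄_m) = 76.5200  ⇒  Cov = 76.5200 / 5 = 15.3040
Σ(R_m − R̄_m)² = 180.0133  ⇒  Var(R_m) = 180.0133 / 5 = 36.0027
β = Cov / Var(R_m) = 15.3040 / 36.0027 = 0.4251

0.425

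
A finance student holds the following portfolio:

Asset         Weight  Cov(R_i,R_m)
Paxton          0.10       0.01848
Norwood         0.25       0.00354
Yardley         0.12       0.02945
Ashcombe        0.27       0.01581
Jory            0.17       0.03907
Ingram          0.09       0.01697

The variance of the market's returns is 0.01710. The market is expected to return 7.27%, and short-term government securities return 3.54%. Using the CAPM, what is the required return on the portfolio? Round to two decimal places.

7.62%

β_Paxton = 0.01848 / 0.01710 = 1.0807
β_Norwood = 0.00354 / 0.01710 = 0.2070
β_Yardley = 0.02945 / 0.01710 = 1.7222
β_Ashcombe = 0.01581 / 0.01710 = 0.9246
β_Jory = 0.03907 / 0.01710 = 2.2848
β_Ingram = 0.01697 / 0.01710 = 0.9924
β_P = Σ w_i β_i = 0.10×1.0807 + 0.25×0.2070 + 0.12×1.7222 + 0.27×0.9246 + 0.17×2.2848 + 0.09×0.9924 = 1.0939
MRP = 7.27% − 3.54% = 3.73%
E(R_P) = R_f + β_P × MRP = 3.54% + 1.0939 × 3.73% = 7.62%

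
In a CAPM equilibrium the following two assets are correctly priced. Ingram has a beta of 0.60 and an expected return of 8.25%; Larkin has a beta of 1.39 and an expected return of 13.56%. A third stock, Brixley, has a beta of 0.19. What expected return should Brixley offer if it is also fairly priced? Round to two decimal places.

MRP (SML slope) = (13.56% − 8.25%) / (1.39 − 0.60) = 5.31% / 0.79 = 6.7215%
R_f (intercept) = 8.25% − 0.60 × 6.7215% = 4.2171%
E(R_Brixley) = R_f + β × MRP = 4.2171% + 0.19 × 6.7215% = 5.49%

5.49%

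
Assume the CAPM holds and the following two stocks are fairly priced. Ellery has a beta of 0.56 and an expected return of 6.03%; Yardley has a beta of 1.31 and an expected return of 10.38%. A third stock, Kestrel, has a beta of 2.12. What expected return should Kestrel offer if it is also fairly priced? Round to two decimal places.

MRP (SML slope) = (10.38% − 6.03%) / (1.31 − 0.56) = 4.35% / 0.75 = 5.8000%
R_f (intercept) = 6.03% − 0.56 × 5.8000% = 2.7820%
E(R_Kestrel) = R_f + β × MRP = 2.7820% + 2.12 × 5.8000% = 15.08%

15.08%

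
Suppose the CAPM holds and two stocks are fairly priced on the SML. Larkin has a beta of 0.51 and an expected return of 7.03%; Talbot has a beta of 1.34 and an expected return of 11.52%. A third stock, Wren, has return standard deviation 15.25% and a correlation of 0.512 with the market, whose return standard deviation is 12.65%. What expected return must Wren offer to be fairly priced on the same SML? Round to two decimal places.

7.61%

MRP = (11.52% − 7.03%) / (1.34 − 0.51) = 5.4096%
R_f = 7.03% − 0.51 × 5.4096% = 4.2711%
β_Wren = ρ·σ_i/σ_m = 0.512 × 15.25 / 12.65 = 0.6172
E(R_Wren) = R_f + β × MRP = 4.2711% + 0.6172 × 5.4096% = 7.61%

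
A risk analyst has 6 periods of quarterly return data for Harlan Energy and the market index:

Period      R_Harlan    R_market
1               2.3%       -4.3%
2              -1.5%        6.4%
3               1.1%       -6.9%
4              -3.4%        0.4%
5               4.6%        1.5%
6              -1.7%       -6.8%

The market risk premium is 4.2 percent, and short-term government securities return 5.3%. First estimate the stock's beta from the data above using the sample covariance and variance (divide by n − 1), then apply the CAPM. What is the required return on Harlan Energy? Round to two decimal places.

5.07%

Mean R_i = (2.3 − 1.5 + 1.1 − 3.4 + 4.6 − 1.7) / 6 = 0.2333%
Mean R_m = (-4.3 + 6.4 − 6.9 + 0.4 + 1.5 − 6.8) / 6 = -1.6167%
Σ(R_i − R̄_i)(R_m − R̄_m) = -7.7167  ⇒  Cov = -7.7167 / 5 = -1.5433
Σ(R_m − R̄_m)² = 140.0283  ⇒  Var(R_m) = 140.0283 / 5 = 28.0057
β = Cov / Var(R_m) = -1.5433 / 28.0057 = -0.0551
E(R) = R_f + β × MRP = 5.3% + -0.0551 × 4.2% = 5.07%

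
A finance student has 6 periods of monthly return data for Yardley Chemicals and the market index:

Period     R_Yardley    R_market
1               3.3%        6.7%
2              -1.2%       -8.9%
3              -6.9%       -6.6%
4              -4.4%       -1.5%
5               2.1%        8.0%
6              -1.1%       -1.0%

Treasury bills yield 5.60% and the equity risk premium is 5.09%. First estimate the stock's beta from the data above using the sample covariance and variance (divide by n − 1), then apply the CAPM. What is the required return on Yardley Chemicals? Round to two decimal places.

Mean R_i = (3.3 − 1.2 − 6.9 − 4.4 + 2.1 − 1.1) / 6 = -1.3667%
Mean R_m = (6.7 − 8.9 − 6.6 − 1.5 + 8.0 − 1.0) / 6 = -0.5500%
Σ(R_i − R̄_i)(R_m − R̄_m) = 98.3200  ⇒  Cov = 98.3200 / 5 = 19.6640
Σ(R_m − R̄_m)² = 233.0950  ⇒  Var(R_m) = 233.0950 / 5 = 46.6190
β = Cov / Var(R_m) = 19.6640 / 46.6190 = 0.4218
E(R) = R_f + β × MRP = 5.60% + 0.4218 × 5.09% = 7.75%

7.75%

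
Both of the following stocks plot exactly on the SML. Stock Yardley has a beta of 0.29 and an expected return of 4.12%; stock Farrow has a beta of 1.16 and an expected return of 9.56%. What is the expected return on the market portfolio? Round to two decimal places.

8.56%

Both satisfy E(R) = R_f + β·MRP, so the slope of the SML is
MRP = (9.56% − 4.12%) / (1.16 − 0.29) = 5.44% / 0.87 = 6.2529%
R_f = E(R_Yardley) − β_Yardley·MRP = 4.12% − 0.29 × 6.2529% = 2.3067%
E(R_m) = R_f + MRP = 2.3067% + 6.2529% = 8.56%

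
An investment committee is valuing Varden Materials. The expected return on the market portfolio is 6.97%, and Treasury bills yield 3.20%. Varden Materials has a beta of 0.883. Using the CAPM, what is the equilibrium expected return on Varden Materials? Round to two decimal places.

Market risk premium = E(R_m) − R_f = 6.97% − 3.20% = 3.77%
E(R) = R_f + β × MRP = 3.20% + 0.883 × 3.77% = 6.53%

6.53%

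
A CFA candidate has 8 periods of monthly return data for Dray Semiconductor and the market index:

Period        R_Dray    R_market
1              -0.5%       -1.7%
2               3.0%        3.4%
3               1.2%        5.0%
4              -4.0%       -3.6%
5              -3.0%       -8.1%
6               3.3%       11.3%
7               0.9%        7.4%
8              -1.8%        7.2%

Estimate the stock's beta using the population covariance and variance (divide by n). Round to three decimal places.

0.299

Mean R_i = (-0.5 + 3.0 + 1.2 − 4.0 − 3.0 + 3.3 + 0.9 − 1.8) / 8 = -0.1125%
Mean R_m = (-1.7 + 3.4 + 5.0 − 3.6 − 8.1 + 11.3 + 7.4 + 7.2) / 8 = 2.6125%
Σ(R_i − R̄_i)(R_m − R̄_m) = 89.0913  ⇒  Cov = 89.0913 / 8 = 11.1364
Σ(R_m − R̄_m)² = 297.7088  ⇒  Var(R_m) = 297.7088 / 8 = 37.2136
β = Cov / Var(R_m) = 11.1364 / 37.2136 = 0.2993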